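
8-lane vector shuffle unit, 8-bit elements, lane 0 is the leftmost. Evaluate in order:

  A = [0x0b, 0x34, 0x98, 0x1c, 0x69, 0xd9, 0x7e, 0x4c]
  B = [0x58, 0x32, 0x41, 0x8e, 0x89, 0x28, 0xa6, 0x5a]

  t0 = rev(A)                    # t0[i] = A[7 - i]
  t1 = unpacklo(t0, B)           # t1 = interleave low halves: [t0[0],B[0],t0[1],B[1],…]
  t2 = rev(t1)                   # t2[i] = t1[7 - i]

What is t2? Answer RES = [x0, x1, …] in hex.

RES = [0x8e, 0x69, 0x41, 0xd9, 0x32, 0x7e, 0x58, 0x4c]

  t0: 4c 7e d9 69 1c 98 34 0b
  t1: 4c 58 7e 32 d9 41 69 8e
  t2: 8e 69 41 d9 32 7e 58 4c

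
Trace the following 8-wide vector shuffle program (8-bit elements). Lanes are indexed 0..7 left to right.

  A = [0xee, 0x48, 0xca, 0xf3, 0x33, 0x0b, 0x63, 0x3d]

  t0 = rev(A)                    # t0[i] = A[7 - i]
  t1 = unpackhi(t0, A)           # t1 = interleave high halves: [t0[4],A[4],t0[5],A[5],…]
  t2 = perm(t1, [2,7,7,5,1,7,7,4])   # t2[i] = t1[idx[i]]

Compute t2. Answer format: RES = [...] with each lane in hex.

  t0: 3d 63 0b 33 f3 ca 48 ee
  t1: f3 33 ca 0b 48 63 ee 3d
  t2: ca 3d 3d 63 33 3d 3d 48

RES = [ 0xca  0x3d  0x3d  0x63  0x33  0x3d  0x3d  0x48 ]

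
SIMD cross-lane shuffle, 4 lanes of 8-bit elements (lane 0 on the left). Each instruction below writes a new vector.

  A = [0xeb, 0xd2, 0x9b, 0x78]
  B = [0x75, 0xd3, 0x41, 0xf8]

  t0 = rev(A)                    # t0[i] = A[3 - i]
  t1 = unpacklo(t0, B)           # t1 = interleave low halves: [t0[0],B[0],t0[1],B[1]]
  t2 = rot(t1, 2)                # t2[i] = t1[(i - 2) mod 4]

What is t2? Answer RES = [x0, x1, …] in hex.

RES = [0x9b, 0xd3, 0x78, 0x75]

  t0: 78 9b d2 eb
  t1: 78 75 9b d3
  t2: 9b d3 78 75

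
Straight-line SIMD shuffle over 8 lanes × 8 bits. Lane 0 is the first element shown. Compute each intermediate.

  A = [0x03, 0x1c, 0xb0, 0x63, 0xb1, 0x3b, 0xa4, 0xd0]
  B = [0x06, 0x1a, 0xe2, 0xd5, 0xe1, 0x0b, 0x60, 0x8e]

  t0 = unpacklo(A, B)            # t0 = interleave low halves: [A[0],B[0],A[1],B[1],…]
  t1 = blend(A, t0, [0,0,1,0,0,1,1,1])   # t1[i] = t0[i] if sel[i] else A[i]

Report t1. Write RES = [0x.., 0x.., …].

t0 = [0x03, 0x06, 0x1c, 0x1a, 0xb0, 0xe2, 0x63, 0xd5]
t1 = [0x03, 0x1c, 0x1c, 0x63, 0xb1, 0xe2, 0x63, 0xd5]

RES = [ 0x03  0x1c  0x1c  0x63  0xb1  0xe2  0x63  0xd5 ]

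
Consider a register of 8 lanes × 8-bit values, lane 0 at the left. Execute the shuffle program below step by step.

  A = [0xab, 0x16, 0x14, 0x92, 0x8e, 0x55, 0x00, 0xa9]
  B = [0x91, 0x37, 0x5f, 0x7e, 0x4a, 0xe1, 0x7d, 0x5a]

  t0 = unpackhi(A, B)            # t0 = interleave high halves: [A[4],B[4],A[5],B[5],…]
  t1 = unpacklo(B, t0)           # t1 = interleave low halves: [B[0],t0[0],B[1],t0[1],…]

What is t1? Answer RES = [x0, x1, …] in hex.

  t0: 8e 4a 55 e1 00 7d a9 5a
  t1: 91 8e 37 4a 5f 55 7e e1

RES = [0x91, 0x8e, 0x37, 0x4a, 0x5f, 0x55, 0x7e, 0xe1]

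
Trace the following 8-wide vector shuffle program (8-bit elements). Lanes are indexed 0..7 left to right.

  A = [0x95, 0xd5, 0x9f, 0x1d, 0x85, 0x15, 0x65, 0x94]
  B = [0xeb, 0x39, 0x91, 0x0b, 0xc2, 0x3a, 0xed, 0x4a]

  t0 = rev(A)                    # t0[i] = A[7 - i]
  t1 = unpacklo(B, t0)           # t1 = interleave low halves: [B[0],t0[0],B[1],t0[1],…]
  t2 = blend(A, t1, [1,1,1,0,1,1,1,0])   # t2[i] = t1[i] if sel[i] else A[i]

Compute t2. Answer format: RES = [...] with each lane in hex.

  t0: 94 65 15 85 1d 9f d5 95
  t1: eb 94 39 65 91 15 0b 85
  t2: eb 94 39 1d 91 15 0b 94

RES = [ 0xeb  0x94  0x39  0x1d  0x91  0x15  0x0b  0x94 ]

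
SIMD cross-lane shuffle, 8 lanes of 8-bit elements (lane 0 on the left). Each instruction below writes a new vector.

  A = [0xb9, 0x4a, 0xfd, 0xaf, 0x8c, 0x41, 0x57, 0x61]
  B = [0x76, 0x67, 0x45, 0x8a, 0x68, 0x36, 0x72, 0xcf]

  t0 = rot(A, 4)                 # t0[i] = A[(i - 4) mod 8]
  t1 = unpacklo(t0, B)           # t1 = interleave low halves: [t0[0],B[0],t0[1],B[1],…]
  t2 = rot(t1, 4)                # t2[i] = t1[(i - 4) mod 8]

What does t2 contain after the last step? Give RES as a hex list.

RES = [0x57, 0x45, 0x61, 0x8a, 0x8c, 0x76, 0x41, 0x67]

  t0: 8c 41 57 61 b9 4a fd af
  t1: 8c 76 41 67 57 45 61 8a
  t2: 57 45 61 8a 8c 76 41 67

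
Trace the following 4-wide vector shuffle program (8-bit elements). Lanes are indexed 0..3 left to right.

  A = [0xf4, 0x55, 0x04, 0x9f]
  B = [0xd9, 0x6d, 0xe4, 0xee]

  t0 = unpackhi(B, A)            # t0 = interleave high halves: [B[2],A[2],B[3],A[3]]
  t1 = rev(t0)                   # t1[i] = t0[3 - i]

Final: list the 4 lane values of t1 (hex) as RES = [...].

  t0: e4 04 ee 9f
  t1: 9f ee 04 e4

RES = [0x9f, 0xee, 0x04, 0xe4]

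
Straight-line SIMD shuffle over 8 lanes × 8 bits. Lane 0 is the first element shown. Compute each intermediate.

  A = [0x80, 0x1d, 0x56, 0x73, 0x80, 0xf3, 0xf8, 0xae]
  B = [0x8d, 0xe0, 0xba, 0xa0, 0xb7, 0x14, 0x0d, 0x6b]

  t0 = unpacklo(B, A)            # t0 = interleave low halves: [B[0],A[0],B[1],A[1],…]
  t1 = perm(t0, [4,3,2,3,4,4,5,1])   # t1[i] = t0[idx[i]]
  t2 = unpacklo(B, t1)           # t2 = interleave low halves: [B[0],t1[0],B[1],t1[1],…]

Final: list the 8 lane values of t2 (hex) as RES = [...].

RES = [0x8d, 0xba, 0xe0, 0x1d, 0xba, 0xe0, 0xa0, 0x1d]

  t0: 8d 80 e0 1d ba 56 a0 73
  t1: ba 1d e0 1d ba ba 56 80
  t2: 8d ba e0 1d ba e0 a0 1d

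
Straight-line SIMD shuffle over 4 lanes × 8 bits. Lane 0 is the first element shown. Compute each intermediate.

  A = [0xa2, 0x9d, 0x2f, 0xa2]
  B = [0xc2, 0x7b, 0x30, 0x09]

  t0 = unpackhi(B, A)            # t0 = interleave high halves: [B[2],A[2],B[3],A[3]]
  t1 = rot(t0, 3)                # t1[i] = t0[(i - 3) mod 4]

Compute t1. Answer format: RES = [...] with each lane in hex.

→ t0 |30|2f|09|a2|
→ t1 |2f|09|a2|30|

RES = [0x2f, 0x09, 0xa2, 0x30]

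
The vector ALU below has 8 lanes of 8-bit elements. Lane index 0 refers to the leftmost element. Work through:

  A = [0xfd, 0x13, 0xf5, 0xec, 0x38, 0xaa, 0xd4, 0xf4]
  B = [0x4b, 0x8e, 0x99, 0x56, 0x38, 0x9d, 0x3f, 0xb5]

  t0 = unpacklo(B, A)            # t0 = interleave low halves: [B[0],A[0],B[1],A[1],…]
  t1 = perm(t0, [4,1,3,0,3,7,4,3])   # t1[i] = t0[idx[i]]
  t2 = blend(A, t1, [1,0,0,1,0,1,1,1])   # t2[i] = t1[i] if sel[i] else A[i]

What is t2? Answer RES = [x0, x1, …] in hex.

→ t0 |4b|fd|8e|13|99|f5|56|ec|
→ t1 |99|fd|13|4b|13|ec|99|13|
→ t2 |99|13|f5|4b|38|ec|99|13|

RES = [0x99, 0x13, 0xf5, 0x4b, 0x38, 0xec, 0x99, 0x13]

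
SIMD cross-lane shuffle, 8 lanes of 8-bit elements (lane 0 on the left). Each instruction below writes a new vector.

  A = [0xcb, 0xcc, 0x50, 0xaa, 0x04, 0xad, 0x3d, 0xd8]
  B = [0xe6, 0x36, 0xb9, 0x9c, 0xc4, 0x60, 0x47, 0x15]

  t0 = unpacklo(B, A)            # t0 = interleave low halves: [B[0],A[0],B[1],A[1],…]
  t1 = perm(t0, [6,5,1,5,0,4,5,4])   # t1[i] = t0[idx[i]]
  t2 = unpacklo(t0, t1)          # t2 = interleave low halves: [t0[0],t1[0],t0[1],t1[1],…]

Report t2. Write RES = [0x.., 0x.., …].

RES = [0xe6, 0x9c, 0xcb, 0x50, 0x36, 0xcb, 0xcc, 0x50]

→ t0 |e6|cb|36|cc|b9|50|9c|aa|
→ t1 |9c|50|cb|50|e6|b9|50|b9|
→ t2 |e6|9c|cb|50|36|cb|cc|50|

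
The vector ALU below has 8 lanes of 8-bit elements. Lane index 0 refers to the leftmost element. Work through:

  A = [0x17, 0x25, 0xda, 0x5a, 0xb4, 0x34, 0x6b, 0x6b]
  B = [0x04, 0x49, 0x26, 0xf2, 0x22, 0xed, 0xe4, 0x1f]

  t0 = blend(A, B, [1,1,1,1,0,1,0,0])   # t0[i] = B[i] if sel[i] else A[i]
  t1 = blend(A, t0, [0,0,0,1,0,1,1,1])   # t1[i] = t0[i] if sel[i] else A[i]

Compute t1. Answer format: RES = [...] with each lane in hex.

t0 = [0x04, 0x49, 0x26, 0xf2, 0xb4, 0xed, 0x6b, 0x6b]
t1 = [0x17, 0x25, 0xda, 0xf2, 0xb4, 0xed, 0x6b, 0x6b]

RES = [0x17, 0x25, 0xda, 0xf2, 0xb4, 0xed, 0x6b, 0x6b]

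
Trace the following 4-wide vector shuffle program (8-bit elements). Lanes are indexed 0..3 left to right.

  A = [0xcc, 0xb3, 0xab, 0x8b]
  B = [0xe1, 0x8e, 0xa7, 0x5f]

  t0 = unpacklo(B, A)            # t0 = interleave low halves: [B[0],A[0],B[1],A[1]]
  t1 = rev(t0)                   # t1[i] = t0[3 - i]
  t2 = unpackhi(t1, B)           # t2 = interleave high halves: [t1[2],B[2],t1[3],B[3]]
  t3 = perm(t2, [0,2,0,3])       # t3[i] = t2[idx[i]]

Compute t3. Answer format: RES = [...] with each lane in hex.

RES = [0xcc, 0xe1, 0xcc, 0x5f]

  t0: e1 cc 8e b3
  t1: b3 8e cc e1
  t2: cc a7 e1 5f
  t3: cc e1 cc 5f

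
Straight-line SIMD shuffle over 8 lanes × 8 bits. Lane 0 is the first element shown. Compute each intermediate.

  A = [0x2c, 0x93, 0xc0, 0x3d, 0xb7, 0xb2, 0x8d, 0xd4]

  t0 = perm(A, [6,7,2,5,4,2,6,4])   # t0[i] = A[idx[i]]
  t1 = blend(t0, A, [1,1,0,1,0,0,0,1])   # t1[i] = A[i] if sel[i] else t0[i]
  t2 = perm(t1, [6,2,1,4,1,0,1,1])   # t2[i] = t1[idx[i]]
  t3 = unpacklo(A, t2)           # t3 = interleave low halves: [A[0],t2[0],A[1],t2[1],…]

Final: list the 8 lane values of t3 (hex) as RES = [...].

RES = [ 0x2c  0x8d  0x93  0xc0  0xc0  0x93  0x3d  0xb7 ]

t0 = [0x8d, 0xd4, 0xc0, 0xb2, 0xb7, 0xc0, 0x8d, 0xb7]
t1 = [0x2c, 0x93, 0xc0, 0x3d, 0xb7, 0xc0, 0x8d, 0xd4]
t2 = [0x8d, 0xc0, 0x93, 0xb7, 0x93, 0x2c, 0x93, 0x93]
t3 = [0x2c, 0x8d, 0x93, 0xc0, 0xc0, 0x93, 0x3d, 0xb7]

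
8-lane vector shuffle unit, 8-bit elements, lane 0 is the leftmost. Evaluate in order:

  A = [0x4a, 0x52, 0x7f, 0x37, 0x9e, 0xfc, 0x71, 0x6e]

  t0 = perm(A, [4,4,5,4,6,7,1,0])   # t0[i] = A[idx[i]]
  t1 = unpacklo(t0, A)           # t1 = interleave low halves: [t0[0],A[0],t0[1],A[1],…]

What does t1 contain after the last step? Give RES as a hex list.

RES = [ 0x9e  0x4a  0x9e  0x52  0xfc  0x7f  0x9e  0x37 ]

  t0: 9e 9e fc 9e 71 6e 52 4a
  t1: 9e 4a 9e 52 fc 7f 9e 37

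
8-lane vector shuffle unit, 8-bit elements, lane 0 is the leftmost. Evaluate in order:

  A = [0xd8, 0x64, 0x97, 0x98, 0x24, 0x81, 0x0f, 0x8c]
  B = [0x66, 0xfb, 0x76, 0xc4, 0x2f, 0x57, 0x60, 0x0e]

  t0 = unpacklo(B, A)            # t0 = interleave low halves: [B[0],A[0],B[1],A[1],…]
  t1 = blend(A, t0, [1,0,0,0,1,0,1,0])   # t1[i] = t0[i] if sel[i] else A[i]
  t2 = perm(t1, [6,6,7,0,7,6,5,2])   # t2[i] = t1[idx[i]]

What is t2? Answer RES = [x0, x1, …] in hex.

t0 = [0x66, 0xd8, 0xfb, 0x64, 0x76, 0x97, 0xc4, 0x98]
t1 = [0x66, 0x64, 0x97, 0x98, 0x76, 0x81, 0xc4, 0x8c]
t2 = [0xc4, 0xc4, 0x8c, 0x66, 0x8c, 0xc4, 0x81, 0x97]

RES = [0xc4, 0xc4, 0x8c, 0x66, 0x8c, 0xc4, 0x81, 0x97]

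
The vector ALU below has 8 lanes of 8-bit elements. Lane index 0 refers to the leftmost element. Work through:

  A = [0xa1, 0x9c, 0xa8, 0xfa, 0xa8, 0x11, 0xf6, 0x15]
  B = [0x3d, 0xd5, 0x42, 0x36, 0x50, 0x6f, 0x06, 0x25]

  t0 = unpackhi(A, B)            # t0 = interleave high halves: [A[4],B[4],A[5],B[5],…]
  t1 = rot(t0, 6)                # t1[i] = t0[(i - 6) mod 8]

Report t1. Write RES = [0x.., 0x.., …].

  t0: a8 50 11 6f f6 06 15 25
  t1: 11 6f f6 06 15 25 a8 50

RES = [ 0x11  0x6f  0xf6  0x06  0x15  0x25  0xa8  0x50 ]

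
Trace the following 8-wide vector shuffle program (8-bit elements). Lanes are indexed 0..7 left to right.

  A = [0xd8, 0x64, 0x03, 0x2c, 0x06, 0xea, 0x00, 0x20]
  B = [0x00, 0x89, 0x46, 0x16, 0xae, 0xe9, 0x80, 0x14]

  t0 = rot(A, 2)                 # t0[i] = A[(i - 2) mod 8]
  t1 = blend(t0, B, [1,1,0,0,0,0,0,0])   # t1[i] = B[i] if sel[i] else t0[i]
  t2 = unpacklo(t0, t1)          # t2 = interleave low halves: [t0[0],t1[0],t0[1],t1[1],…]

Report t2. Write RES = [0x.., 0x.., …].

  t0: 00 20 d8 64 03 2c 06 ea
  t1: 00 89 d8 64 03 2c 06 ea
  t2: 00 00 20 89 d8 d8 64 64

RES = [ 0x00  0x00  0x20  0x89  0xd8  0xd8  0x64  0x64 ]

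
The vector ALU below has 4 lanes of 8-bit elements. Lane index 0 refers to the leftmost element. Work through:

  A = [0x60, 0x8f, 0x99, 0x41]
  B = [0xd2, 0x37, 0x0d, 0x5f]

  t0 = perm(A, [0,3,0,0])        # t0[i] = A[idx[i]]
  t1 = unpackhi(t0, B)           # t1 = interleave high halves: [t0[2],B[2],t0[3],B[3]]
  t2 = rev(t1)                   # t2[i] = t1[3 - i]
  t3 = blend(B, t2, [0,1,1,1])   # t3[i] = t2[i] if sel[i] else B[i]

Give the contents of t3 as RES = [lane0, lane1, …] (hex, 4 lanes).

  t0: 60 41 60 60
  t1: 60 0d 60 5f
  t2: 5f 60 0d 60
  t3: d2 60 0d 60

RES = [0xd2, 0x60, 0x0d, 0x60]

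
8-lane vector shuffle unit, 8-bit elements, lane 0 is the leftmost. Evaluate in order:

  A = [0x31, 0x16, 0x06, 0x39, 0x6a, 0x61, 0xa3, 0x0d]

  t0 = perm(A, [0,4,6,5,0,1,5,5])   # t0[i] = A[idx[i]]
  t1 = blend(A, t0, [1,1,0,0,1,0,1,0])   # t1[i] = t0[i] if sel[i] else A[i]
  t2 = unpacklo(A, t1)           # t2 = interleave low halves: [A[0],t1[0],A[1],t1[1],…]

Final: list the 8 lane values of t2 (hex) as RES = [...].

  t0: 31 6a a3 61 31 16 61 61
  t1: 31 6a 06 39 31 61 61 0d
  t2: 31 31 16 6a 06 06 39 39

RES = [0x31, 0x31, 0x16, 0x6a, 0x06, 0x06, 0x39, 0x39]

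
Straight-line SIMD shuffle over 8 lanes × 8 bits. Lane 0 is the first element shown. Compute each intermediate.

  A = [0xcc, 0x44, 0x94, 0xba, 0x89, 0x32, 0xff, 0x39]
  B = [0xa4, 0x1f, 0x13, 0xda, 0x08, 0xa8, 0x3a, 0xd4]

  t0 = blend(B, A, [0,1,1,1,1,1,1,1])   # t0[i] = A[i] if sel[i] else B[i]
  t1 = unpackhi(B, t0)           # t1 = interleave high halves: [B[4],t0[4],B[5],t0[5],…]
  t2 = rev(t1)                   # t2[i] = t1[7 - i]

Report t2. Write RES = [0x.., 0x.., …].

RES = [ 0x39  0xd4  0xff  0x3a  0x32  0xa8  0x89  0x08 ]

→ t0 |a4|44|94|ba|89|32|ff|39|
→ t1 |08|89|a8|32|3a|ff|d4|39|
→ t2 |39|d4|ff|3a|32|a8|89|08|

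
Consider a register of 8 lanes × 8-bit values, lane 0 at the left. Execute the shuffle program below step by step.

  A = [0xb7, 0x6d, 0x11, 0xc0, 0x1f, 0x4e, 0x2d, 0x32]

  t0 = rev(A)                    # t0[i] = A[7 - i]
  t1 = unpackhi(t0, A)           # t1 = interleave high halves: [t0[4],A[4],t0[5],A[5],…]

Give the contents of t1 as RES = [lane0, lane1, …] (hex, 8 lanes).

RES = [ 0xc0  0x1f  0x11  0x4e  0x6d  0x2d  0xb7  0x32 ]

→ t0 |32|2d|4e|1f|c0|11|6d|b7|
→ t1 |c0|1f|11|4e|6d|2d|b7|32|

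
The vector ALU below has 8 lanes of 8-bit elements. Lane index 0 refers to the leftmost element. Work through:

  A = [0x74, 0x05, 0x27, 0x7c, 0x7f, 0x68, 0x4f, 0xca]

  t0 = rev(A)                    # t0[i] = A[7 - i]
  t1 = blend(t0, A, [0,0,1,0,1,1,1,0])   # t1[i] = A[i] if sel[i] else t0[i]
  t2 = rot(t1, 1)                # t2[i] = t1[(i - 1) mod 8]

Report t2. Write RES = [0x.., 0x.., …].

RES = [ 0x74  0xca  0x4f  0x27  0x7f  0x7f  0x68  0x4f ]

  t0: ca 4f 68 7f 7c 27 05 74
  t1: ca 4f 27 7f 7f 68 4f 74
  t2: 74 ca 4f 27 7f 7f 68 4f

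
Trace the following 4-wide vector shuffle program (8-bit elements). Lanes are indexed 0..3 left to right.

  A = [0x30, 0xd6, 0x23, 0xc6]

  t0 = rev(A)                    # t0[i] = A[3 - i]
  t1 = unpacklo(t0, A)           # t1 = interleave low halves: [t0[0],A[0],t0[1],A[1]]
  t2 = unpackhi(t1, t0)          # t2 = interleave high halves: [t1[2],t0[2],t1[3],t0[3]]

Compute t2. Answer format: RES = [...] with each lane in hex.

RES = [0x23, 0xd6, 0xd6, 0x30]

t0 = [0xc6, 0x23, 0xd6, 0x30]
t1 = [0xc6, 0x30, 0x23, 0xd6]
t2 = [0x23, 0xd6, 0xd6, 0x30]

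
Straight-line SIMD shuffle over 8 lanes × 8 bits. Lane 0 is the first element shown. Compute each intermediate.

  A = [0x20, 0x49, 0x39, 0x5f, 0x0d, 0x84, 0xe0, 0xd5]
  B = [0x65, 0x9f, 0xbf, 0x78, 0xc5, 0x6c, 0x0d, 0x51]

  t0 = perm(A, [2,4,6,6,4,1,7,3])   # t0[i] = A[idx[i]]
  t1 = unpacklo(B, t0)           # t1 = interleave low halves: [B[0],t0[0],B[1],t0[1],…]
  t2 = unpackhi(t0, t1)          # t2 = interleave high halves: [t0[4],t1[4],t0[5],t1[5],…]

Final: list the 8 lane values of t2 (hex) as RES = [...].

  t0: 39 0d e0 e0 0d 49 d5 5f
  t1: 65 39 9f 0d bf e0 78 e0
  t2: 0d bf 49 e0 d5 78 5f e0

RES = [0x0d, 0xbf, 0x49, 0xe0, 0xd5, 0x78, 0x5f, 0xe0]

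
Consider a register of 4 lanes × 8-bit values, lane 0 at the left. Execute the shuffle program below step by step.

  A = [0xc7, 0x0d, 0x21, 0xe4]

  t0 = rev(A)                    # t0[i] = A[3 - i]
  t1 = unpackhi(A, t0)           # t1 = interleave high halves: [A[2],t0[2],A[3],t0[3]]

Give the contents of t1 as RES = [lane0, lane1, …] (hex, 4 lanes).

t0 = [0xe4, 0x21, 0x0d, 0xc7]
t1 = [0x21, 0x0d, 0xe4, 0xc7]

RES = [0x21, 0x0d, 0xe4, 0xc7]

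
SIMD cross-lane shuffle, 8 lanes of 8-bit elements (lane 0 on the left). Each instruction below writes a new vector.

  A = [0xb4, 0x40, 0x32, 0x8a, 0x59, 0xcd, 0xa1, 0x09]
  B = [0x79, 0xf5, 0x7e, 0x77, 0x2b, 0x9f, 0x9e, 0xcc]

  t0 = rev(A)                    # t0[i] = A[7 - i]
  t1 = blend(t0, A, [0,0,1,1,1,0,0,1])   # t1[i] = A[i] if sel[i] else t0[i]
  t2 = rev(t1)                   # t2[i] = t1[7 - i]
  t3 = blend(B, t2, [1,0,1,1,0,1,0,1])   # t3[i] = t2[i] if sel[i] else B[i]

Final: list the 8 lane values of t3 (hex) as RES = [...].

→ t0 |09|a1|cd|59|8a|32|40|b4|
→ t1 |09|a1|32|8a|59|32|40|09|
→ t2 |09|40|32|59|8a|32|a1|09|
→ t3 |09|f5|32|59|2b|32|9e|09|

RES = [ 0x09  0xf5  0x32  0x59  0x2b  0x32  0x9e  0x09 ]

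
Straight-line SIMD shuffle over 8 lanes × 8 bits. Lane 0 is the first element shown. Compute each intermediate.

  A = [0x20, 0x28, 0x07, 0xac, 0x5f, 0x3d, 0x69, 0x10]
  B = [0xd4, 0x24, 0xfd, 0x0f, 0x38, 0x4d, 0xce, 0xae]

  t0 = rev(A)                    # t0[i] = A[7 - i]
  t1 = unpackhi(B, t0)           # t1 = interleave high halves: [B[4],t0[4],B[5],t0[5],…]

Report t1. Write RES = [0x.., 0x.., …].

→ t0 |10|69|3d|5f|ac|07|28|20|
→ t1 |38|ac|4d|07|ce|28|ae|20|

RES = [0x38, 0xac, 0x4d, 0x07, 0xce, 0x28, 0xae, 0x20]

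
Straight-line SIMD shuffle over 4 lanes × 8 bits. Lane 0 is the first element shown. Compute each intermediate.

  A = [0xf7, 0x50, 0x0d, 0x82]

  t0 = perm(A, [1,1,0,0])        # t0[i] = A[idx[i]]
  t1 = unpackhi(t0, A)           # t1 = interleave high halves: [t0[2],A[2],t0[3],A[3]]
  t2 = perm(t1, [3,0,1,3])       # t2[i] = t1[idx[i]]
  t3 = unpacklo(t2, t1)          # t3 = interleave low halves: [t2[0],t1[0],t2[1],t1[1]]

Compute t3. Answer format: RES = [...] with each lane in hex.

RES = [ 0x82  0xf7  0xf7  0x0d ]

  t0: 50 50 f7 f7
  t1: f7 0d f7 82
  t2: 82 f7 0d 82
  t3: 82 f7 f7 0d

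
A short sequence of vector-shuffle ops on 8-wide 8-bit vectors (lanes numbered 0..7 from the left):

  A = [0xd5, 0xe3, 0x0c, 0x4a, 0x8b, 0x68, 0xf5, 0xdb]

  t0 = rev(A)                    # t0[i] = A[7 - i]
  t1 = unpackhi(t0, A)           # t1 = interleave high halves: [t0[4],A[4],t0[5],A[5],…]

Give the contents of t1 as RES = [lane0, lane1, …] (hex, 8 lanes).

RES = [ 0x4a  0x8b  0x0c  0x68  0xe3  0xf5  0xd5  0xdb ]

→ t0 |db|f5|68|8b|4a|0c|e3|d5|
→ t1 |4a|8b|0c|68|e3|f5|d5|db|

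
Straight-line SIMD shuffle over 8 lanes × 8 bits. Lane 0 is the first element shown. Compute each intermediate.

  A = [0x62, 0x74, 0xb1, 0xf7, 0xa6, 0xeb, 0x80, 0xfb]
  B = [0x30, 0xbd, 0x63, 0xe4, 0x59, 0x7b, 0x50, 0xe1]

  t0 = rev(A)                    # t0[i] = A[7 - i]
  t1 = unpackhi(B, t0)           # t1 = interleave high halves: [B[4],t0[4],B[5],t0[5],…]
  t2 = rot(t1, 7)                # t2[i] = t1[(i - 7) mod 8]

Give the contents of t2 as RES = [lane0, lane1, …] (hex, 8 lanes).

RES = [ 0xf7  0x7b  0xb1  0x50  0x74  0xe1  0x62  0x59 ]

→ t0 |fb|80|eb|a6|f7|b1|74|62|
→ t1 |59|f7|7b|b1|50|74|e1|62|
→ t2 |f7|7b|b1|50|74|e1|62|59|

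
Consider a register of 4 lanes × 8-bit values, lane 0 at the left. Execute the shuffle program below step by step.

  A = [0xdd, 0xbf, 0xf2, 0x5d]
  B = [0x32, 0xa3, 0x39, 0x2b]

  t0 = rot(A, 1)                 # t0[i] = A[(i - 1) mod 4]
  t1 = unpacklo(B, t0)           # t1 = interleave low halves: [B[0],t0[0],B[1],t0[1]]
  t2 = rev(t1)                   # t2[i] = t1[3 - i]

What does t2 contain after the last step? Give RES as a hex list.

RES = [0xdd, 0xa3, 0x5d, 0x32]

  t0: 5d dd bf f2
  t1: 32 5d a3 dd
  t2: dd a3 5d 32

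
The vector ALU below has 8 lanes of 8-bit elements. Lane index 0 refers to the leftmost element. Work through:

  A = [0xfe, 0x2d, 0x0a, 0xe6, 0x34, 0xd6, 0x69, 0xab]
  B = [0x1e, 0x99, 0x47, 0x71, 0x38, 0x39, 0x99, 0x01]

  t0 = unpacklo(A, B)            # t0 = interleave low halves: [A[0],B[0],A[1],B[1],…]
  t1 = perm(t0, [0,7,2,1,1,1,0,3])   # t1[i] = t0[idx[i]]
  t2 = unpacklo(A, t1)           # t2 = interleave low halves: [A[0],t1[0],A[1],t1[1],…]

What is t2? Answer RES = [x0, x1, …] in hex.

→ t0 |fe|1e|2d|99|0a|47|e6|71|
→ t1 |fe|71|2d|1e|1e|1e|fe|99|
→ t2 |fe|fe|2d|71|0a|2d|e6|1e|

RES = [0xfe, 0xfe, 0x2d, 0x71, 0x0a, 0x2d, 0xe6, 0x1e]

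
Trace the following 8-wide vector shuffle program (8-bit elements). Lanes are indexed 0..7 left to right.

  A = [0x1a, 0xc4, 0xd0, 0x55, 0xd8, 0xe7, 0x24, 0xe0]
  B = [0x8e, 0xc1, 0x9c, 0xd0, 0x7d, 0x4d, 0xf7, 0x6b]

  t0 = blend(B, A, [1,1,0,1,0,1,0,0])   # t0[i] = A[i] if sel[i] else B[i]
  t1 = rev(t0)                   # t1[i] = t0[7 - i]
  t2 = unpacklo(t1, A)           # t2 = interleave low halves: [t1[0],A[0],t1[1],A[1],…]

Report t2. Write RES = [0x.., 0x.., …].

→ t0 |1a|c4|9c|55|7d|e7|f7|6b|
→ t1 |6b|f7|e7|7d|55|9c|c4|1a|
→ t2 |6b|1a|f7|c4|e7|d0|7d|55|

RES = [ 0x6b  0x1a  0xf7  0xc4  0xe7  0xd0  0x7d  0x55 ]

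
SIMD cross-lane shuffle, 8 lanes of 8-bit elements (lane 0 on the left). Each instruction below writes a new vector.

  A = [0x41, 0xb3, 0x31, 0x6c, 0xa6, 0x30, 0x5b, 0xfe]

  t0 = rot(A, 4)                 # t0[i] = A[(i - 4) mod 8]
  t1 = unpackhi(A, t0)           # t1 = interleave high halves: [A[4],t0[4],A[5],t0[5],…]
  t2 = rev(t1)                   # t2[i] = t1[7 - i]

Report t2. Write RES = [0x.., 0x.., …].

t0 = [0xa6, 0x30, 0x5b, 0xfe, 0x41, 0xb3, 0x31, 0x6c]
t1 = [0xa6, 0x41, 0x30, 0xb3, 0x5b, 0x31, 0xfe, 0x6c]
t2 = [0x6c, 0xfe, 0x31, 0x5b, 0xb3, 0x30, 0x41, 0xa6]

RES = [ 0x6c  0xfe  0x31  0x5b  0xb3  0x30  0x41  0xa6 ]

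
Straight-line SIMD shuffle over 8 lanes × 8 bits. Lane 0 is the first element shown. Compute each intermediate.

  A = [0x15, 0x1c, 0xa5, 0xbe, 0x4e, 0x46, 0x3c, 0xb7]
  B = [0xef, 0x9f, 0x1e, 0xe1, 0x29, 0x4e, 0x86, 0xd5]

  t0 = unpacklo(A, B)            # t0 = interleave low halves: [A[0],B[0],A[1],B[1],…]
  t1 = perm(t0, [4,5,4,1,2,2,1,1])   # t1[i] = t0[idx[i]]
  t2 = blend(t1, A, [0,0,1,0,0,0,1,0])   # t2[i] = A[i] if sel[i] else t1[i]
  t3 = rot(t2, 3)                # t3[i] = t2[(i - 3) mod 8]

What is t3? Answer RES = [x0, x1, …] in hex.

RES = [ 0x1c  0x3c  0xef  0xa5  0x1e  0xa5  0xef  0x1c ]

t0 = [0x15, 0xef, 0x1c, 0x9f, 0xa5, 0x1e, 0xbe, 0xe1]
t1 = [0xa5, 0x1e, 0xa5, 0xef, 0x1c, 0x1c, 0xef, 0xef]
t2 = [0xa5, 0x1e, 0xa5, 0xef, 0x1c, 0x1c, 0x3c, 0xef]
t3 = [0x1c, 0x3c, 0xef, 0xa5, 0x1e, 0xa5, 0xef, 0x1c]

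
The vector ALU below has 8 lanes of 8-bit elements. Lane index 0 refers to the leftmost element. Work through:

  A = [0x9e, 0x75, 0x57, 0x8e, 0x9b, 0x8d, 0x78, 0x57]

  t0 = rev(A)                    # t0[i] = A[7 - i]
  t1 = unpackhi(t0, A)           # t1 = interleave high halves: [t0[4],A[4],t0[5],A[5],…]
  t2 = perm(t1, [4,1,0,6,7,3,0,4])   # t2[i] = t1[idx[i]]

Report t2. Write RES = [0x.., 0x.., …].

RES = [ 0x75  0x9b  0x8e  0x9e  0x57  0x8d  0x8e  0x75 ]

→ t0 |57|78|8d|9b|8e|57|75|9e|
→ t1 |8e|9b|57|8d|75|78|9e|57|
→ t2 |75|9b|8e|9e|57|8d|8e|75|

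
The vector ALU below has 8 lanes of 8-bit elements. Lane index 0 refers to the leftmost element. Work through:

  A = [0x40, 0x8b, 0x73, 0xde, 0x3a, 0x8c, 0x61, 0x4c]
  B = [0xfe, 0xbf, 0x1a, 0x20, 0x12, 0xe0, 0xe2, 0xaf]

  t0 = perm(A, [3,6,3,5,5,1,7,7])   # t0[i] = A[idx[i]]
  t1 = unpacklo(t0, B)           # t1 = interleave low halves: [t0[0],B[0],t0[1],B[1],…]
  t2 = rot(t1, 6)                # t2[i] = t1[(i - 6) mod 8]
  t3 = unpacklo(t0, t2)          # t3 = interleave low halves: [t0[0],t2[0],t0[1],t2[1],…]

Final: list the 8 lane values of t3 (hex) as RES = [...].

  t0: de 61 de 8c 8c 8b 4c 4c
  t1: de fe 61 bf de 1a 8c 20
  t2: 61 bf de 1a 8c 20 de fe
  t3: de 61 61 bf de de 8c 1a

RES = [0xde, 0x61, 0x61, 0xbf, 0xde, 0xde, 0x8c, 0x1a]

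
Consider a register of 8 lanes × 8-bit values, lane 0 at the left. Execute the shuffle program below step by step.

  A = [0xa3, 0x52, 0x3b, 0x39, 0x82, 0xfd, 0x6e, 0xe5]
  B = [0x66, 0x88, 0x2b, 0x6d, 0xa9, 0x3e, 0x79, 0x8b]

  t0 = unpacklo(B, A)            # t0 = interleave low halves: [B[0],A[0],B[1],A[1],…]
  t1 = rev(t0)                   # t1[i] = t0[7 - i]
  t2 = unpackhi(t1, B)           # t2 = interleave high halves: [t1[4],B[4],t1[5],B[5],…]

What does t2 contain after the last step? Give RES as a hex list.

RES = [0x52, 0xa9, 0x88, 0x3e, 0xa3, 0x79, 0x66, 0x8b]

t0 = [0x66, 0xa3, 0x88, 0x52, 0x2b, 0x3b, 0x6d, 0x39]
t1 = [0x39, 0x6d, 0x3b, 0x2b, 0x52, 0x88, 0xa3, 0x66]
t2 = [0x52, 0xa9, 0x88, 0x3e, 0xa3, 0x79, 0x66, 0x8b]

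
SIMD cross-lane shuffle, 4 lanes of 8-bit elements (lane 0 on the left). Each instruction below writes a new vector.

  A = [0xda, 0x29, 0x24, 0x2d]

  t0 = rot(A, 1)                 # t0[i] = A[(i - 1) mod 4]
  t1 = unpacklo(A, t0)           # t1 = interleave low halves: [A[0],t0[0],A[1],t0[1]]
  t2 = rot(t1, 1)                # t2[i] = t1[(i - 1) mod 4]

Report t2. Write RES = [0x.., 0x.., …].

RES = [0xda, 0xda, 0x2d, 0x29]

  t0: 2d da 29 24
  t1: da 2d 29 da
  t2: da da 2d 29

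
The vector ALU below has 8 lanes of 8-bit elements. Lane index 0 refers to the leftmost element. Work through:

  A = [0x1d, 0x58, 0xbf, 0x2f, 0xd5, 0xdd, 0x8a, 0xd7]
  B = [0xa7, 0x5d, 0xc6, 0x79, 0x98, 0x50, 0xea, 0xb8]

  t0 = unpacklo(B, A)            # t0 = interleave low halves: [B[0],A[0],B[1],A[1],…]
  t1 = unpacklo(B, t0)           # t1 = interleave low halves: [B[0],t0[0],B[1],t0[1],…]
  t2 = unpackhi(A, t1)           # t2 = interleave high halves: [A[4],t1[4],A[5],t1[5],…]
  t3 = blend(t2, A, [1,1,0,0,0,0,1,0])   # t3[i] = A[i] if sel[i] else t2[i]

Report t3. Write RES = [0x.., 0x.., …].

RES = [ 0x1d  0x58  0xdd  0x5d  0x8a  0x79  0x8a  0x58 ]

  t0: a7 1d 5d 58 c6 bf 79 2f
  t1: a7 a7 5d 1d c6 5d 79 58
  t2: d5 c6 dd 5d 8a 79 d7 58
  t3: 1d 58 dd 5d 8a 79 8a 58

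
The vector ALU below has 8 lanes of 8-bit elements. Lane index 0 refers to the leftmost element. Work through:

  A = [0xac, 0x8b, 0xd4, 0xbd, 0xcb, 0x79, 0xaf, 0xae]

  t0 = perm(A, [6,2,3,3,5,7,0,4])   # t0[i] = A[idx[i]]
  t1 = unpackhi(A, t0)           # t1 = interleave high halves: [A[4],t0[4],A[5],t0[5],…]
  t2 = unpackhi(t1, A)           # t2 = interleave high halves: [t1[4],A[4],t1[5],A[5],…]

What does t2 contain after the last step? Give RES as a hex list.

RES = [ 0xaf  0xcb  0xac  0x79  0xae  0xaf  0xcb  0xae ]

t0 = [0xaf, 0xd4, 0xbd, 0xbd, 0x79, 0xae, 0xac, 0xcb]
t1 = [0xcb, 0x79, 0x79, 0xae, 0xaf, 0xac, 0xae, 0xcb]
t2 = [0xaf, 0xcb, 0xac, 0x79, 0xae, 0xaf, 0xcb, 0xae]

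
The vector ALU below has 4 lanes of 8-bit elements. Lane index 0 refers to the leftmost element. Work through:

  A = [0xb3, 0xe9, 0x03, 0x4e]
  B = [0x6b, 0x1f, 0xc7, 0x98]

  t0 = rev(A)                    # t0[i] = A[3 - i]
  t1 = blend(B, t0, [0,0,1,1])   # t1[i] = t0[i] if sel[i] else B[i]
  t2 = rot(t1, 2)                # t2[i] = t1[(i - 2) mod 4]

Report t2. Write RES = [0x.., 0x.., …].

RES = [0xe9, 0xb3, 0x6b, 0x1f]

  t0: 4e 03 e9 b3
  t1: 6b 1f e9 b3
  t2: e9 b3 6b 1f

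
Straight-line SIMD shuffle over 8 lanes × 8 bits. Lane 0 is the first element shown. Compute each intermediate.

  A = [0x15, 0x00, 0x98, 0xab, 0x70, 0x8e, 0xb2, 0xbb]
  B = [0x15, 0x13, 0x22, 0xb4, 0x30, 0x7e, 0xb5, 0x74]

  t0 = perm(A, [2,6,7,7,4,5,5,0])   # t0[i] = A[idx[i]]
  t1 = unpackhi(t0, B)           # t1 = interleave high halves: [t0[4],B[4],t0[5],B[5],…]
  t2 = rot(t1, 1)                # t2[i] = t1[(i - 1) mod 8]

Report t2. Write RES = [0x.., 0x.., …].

RES = [0x74, 0x70, 0x30, 0x8e, 0x7e, 0x8e, 0xb5, 0x15]

→ t0 |98|b2|bb|bb|70|8e|8e|15|
→ t1 |70|30|8e|7e|8e|b5|15|74|
→ t2 |74|70|30|8e|7e|8e|b5|15|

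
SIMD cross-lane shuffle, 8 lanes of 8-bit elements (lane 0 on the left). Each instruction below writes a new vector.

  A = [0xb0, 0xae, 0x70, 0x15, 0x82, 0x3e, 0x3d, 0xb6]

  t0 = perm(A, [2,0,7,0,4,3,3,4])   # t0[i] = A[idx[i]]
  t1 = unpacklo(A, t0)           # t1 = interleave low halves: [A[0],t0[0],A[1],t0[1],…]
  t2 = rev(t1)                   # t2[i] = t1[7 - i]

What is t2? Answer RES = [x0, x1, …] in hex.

→ t0 |70|b0|b6|b0|82|15|15|82|
→ t1 |b0|70|ae|b0|70|b6|15|b0|
→ t2 |b0|15|b6|70|b0|ae|70|b0|

RES = [0xb0, 0x15, 0xb6, 0x70, 0xb0, 0xae, 0x70, 0xb0]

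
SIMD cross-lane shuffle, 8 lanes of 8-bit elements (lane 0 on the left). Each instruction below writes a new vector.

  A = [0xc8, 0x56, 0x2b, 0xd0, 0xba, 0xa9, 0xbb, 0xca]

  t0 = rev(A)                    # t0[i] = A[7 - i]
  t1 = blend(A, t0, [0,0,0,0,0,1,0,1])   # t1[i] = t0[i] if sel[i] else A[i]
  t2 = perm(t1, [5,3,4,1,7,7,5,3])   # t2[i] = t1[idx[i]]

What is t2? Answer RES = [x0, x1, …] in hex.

t0 = [0xca, 0xbb, 0xa9, 0xba, 0xd0, 0x2b, 0x56, 0xc8]
t1 = [0xc8, 0x56, 0x2b, 0xd0, 0xba, 0x2b, 0xbb, 0xc8]
t2 = [0x2b, 0xd0, 0xba, 0x56, 0xc8, 0xc8, 0x2b, 0xd0]

RES = [0x2b, 0xd0, 0xba, 0x56, 0xc8, 0xc8, 0x2b, 0xd0]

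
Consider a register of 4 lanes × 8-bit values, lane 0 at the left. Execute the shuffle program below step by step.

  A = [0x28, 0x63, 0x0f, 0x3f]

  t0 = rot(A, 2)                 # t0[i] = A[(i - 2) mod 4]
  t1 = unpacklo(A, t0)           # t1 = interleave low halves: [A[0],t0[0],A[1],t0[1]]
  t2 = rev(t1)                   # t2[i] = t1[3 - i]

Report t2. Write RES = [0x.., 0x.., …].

RES = [0x3f, 0x63, 0x0f, 0x28]

→ t0 |0f|3f|28|63|
→ t1 |28|0f|63|3f|
→ t2 |3f|63|0f|28|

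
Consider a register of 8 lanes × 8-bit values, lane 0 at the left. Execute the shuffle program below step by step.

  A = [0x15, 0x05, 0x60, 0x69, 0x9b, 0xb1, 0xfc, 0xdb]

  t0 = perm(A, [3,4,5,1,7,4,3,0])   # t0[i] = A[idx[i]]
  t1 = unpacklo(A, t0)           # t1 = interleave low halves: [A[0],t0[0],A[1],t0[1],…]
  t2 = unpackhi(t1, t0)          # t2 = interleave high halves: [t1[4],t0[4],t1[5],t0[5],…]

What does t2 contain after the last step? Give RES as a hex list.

RES = [ 0x60  0xdb  0xb1  0x9b  0x69  0x69  0x05  0x15 ]

t0 = [0x69, 0x9b, 0xb1, 0x05, 0xdb, 0x9b, 0x69, 0x15]
t1 = [0x15, 0x69, 0x05, 0x9b, 0x60, 0xb1, 0x69, 0x05]
t2 = [0x60, 0xdb, 0xb1, 0x9b, 0x69, 0x69, 0x05, 0x15]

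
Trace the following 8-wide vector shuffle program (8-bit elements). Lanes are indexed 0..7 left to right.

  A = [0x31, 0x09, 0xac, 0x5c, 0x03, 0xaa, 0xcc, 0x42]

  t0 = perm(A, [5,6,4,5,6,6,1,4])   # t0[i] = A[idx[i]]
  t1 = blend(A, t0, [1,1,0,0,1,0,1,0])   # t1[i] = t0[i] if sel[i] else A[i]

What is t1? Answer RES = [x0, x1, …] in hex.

t0 = [0xaa, 0xcc, 0x03, 0xaa, 0xcc, 0xcc, 0x09, 0x03]
t1 = [0xaa, 0xcc, 0xac, 0x5c, 0xcc, 0xaa, 0x09, 0x42]

RES = [0xaa, 0xcc, 0xac, 0x5c, 0xcc, 0xaa, 0x09, 0x42]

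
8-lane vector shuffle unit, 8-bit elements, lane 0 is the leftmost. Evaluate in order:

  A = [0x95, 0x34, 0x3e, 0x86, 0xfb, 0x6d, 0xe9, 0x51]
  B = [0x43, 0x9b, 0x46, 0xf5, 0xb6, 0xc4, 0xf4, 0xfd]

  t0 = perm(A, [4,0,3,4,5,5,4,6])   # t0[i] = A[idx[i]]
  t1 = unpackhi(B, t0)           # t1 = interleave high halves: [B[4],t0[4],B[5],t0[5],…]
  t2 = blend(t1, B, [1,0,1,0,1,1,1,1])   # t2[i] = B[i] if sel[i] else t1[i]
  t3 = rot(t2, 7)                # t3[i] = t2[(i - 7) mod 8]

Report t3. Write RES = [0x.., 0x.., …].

RES = [0x6d, 0x46, 0x6d, 0xb6, 0xc4, 0xf4, 0xfd, 0x43]

→ t0 |fb|95|86|fb|6d|6d|fb|e9|
→ t1 |b6|6d|c4|6d|f4|fb|fd|e9|
→ t2 |43|6d|46|6d|b6|c4|f4|fd|
→ t3 |6d|46|6d|b6|c4|f4|fd|43|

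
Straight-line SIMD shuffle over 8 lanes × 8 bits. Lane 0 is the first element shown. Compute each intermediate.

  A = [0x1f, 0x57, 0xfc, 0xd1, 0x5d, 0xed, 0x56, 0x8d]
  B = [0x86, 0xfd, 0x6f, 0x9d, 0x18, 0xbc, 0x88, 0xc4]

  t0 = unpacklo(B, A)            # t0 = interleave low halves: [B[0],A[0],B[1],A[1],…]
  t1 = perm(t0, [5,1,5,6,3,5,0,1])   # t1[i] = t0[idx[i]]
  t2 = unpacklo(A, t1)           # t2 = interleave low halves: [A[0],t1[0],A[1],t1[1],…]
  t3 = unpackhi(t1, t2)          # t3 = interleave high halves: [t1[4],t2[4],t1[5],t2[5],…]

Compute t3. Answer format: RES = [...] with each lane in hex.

→ t0 |86|1f|fd|57|6f|fc|9d|d1|
→ t1 |fc|1f|fc|9d|57|fc|86|1f|
→ t2 |1f|fc|57|1f|fc|fc|d1|9d|
→ t3 |57|fc|fc|fc|86|d1|1f|9d|

RES = [0x57, 0xfc, 0xfc, 0xfc, 0x86, 0xd1, 0x1f, 0x9d]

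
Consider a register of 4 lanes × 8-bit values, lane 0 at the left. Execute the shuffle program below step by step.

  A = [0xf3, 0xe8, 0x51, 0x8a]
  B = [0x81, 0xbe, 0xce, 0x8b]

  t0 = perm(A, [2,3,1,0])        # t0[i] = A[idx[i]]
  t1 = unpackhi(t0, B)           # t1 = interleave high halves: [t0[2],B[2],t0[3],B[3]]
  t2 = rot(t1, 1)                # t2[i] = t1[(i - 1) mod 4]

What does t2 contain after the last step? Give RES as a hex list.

→ t0 |51|8a|e8|f3|
→ t1 |e8|ce|f3|8b|
→ t2 |8b|e8|ce|f3|

RES = [ 0x8b  0xe8  0xce  0xf3 ]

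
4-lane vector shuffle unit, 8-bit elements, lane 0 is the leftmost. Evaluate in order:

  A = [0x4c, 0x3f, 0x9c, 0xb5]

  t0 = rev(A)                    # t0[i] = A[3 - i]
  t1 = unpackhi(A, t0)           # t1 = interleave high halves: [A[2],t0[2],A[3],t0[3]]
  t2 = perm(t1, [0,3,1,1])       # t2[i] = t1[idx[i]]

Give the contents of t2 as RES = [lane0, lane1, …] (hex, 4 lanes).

RES = [ 0x9c  0x4c  0x3f  0x3f ]

t0 = [0xb5, 0x9c, 0x3f, 0x4c]
t1 = [0x9c, 0x3f, 0xb5, 0x4c]
t2 = [0x9c, 0x4c, 0x3f, 0x3f]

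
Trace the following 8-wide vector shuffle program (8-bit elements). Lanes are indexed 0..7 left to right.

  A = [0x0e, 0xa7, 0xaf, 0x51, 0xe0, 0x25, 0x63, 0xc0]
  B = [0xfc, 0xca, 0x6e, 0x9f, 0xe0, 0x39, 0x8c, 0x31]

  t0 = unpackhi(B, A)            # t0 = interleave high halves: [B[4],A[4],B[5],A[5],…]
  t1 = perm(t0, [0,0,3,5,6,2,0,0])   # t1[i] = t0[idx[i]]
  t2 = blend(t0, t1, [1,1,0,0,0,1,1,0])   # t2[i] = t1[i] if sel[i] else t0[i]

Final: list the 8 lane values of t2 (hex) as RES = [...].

RES = [ 0xe0  0xe0  0x39  0x25  0x8c  0x39  0xe0  0xc0 ]

t0 = [0xe0, 0xe0, 0x39, 0x25, 0x8c, 0x63, 0x31, 0xc0]
t1 = [0xe0, 0xe0, 0x25, 0x63, 0x31, 0x39, 0xe0, 0xe0]
t2 = [0xe0, 0xe0, 0x39, 0x25, 0x8c, 0x39, 0xe0, 0xc0]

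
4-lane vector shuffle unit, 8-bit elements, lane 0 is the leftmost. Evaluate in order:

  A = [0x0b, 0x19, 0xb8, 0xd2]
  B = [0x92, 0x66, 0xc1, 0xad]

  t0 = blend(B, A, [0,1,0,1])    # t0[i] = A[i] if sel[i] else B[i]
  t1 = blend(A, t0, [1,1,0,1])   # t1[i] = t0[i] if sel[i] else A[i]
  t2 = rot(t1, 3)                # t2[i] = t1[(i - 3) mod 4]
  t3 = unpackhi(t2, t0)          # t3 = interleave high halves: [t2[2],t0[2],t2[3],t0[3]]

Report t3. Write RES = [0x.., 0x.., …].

t0 = [0x92, 0x19, 0xc1, 0xd2]
t1 = [0x92, 0x19, 0xb8, 0xd2]
t2 = [0x19, 0xb8, 0xd2, 0x92]
t3 = [0xd2, 0xc1, 0x92, 0xd2]

RES = [0xd2, 0xc1, 0x92, 0xd2]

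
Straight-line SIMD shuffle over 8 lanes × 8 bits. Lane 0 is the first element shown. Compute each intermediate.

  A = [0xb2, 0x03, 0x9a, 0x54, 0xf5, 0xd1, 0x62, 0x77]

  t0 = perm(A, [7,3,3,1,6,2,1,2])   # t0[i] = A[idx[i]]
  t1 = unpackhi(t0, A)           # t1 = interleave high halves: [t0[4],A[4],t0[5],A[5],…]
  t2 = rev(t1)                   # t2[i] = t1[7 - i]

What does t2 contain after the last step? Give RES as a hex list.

t0 = [0x77, 0x54, 0x54, 0x03, 0x62, 0x9a, 0x03, 0x9a]
t1 = [0x62, 0xf5, 0x9a, 0xd1, 0x03, 0x62, 0x9a, 0x77]
t2 = [0x77, 0x9a, 0x62, 0x03, 0xd1, 0x9a, 0xf5, 0x62]

RES = [ 0x77  0x9a  0x62  0x03  0xd1  0x9a  0xf5  0x62 ]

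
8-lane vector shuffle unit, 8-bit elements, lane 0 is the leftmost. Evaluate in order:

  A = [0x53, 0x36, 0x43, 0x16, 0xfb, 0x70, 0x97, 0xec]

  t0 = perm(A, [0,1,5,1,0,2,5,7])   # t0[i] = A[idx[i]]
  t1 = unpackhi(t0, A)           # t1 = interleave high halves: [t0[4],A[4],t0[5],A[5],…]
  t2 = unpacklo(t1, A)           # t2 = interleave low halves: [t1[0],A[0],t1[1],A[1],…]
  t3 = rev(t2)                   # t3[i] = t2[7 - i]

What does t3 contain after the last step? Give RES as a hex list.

  t0: 53 36 70 36 53 43 70 ec
  t1: 53 fb 43 70 70 97 ec ec
  t2: 53 53 fb 36 43 43 70 16
  t3: 16 70 43 43 36 fb 53 53

RES = [0x16, 0x70, 0x43, 0x43, 0x36, 0xfb, 0x53, 0x53]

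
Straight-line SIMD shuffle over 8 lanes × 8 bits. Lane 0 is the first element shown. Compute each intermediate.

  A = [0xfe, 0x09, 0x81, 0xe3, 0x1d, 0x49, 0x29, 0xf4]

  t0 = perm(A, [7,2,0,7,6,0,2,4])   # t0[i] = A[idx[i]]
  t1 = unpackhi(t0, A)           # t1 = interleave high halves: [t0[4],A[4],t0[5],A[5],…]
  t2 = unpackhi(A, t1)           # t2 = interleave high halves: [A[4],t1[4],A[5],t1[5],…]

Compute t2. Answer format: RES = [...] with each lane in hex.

→ t0 |f4|81|fe|f4|29|fe|81|1d|
→ t1 |29|1d|fe|49|81|29|1d|f4|
→ t2 |1d|81|49|29|29|1d|f4|f4|

RES = [0x1d, 0x81, 0x49, 0x29, 0x29, 0x1d, 0xf4, 0xf4]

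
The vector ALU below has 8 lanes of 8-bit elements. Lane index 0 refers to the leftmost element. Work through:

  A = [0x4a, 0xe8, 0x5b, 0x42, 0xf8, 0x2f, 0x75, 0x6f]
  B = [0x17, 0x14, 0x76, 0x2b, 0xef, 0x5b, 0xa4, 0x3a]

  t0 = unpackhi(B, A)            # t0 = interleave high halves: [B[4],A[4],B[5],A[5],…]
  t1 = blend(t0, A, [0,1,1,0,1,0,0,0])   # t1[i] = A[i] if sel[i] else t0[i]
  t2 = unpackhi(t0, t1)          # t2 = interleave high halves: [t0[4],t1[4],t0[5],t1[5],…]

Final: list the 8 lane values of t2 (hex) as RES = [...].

→ t0 |ef|f8|5b|2f|a4|75|3a|6f|
→ t1 |ef|e8|5b|2f|f8|75|3a|6f|
→ t2 |a4|f8|75|75|3a|3a|6f|6f|

RES = [0xa4, 0xf8, 0x75, 0x75, 0x3a, 0x3a, 0x6f, 0x6f]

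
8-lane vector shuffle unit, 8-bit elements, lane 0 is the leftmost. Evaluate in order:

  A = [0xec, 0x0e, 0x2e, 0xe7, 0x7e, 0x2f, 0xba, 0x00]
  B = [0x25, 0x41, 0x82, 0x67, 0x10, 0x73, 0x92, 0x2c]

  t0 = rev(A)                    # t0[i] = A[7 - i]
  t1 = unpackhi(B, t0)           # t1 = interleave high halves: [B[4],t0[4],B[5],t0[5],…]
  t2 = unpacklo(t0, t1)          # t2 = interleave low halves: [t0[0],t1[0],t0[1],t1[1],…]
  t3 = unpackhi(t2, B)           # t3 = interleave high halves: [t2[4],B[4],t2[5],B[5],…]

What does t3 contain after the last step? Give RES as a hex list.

  t0: 00 ba 2f 7e e7 2e 0e ec
  t1: 10 e7 73 2e 92 0e 2c ec
  t2: 00 10 ba e7 2f 73 7e 2e
  t3: 2f 10 73 73 7e 92 2e 2c

RES = [ 0x2f  0x10  0x73  0x73  0x7e  0x92  0x2e  0x2c ]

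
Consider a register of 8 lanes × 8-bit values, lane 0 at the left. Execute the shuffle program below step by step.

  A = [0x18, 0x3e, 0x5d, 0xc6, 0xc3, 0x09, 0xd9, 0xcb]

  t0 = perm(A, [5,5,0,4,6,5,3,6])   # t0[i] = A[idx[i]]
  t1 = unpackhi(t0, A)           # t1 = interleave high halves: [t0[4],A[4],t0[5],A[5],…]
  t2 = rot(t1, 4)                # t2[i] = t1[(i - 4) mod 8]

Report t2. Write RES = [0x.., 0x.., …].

  t0: 09 09 18 c3 d9 09 c6 d9
  t1: d9 c3 09 09 c6 d9 d9 cb
  t2: c6 d9 d9 cb d9 c3 09 09

RES = [0xc6, 0xd9, 0xd9, 0xcb, 0xd9, 0xc3, 0x09, 0x09]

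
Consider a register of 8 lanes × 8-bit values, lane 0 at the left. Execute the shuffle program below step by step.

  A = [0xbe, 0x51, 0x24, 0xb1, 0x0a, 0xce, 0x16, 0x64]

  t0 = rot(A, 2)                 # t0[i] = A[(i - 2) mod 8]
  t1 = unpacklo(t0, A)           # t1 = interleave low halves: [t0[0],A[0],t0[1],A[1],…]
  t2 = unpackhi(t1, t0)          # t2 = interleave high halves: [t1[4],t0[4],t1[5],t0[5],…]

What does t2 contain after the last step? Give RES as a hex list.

RES = [0xbe, 0x24, 0x24, 0xb1, 0x51, 0x0a, 0xb1, 0xce]

t0 = [0x16, 0x64, 0xbe, 0x51, 0x24, 0xb1, 0x0a, 0xce]
t1 = [0x16, 0xbe, 0x64, 0x51, 0xbe, 0x24, 0x51, 0xb1]
t2 = [0xbe, 0x24, 0x24, 0xb1, 0x51, 0x0a, 0xb1, 0xce]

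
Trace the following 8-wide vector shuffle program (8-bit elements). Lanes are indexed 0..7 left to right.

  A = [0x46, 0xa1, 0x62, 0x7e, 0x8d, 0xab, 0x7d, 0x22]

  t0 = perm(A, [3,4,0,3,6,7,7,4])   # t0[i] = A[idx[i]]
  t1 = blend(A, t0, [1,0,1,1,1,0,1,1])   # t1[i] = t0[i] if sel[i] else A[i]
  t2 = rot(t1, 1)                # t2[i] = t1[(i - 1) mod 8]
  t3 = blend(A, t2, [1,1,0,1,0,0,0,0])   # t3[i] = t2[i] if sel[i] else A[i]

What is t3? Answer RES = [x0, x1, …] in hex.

RES = [ 0x8d  0x7e  0x62  0x46  0x8d  0xab  0x7d  0x22 ]

t0 = [0x7e, 0x8d, 0x46, 0x7e, 0x7d, 0x22, 0x22, 0x8d]
t1 = [0x7e, 0xa1, 0x46, 0x7e, 0x7d, 0xab, 0x22, 0x8d]
t2 = [0x8d, 0x7e, 0xa1, 0x46, 0x7e, 0x7d, 0xab, 0x22]
t3 = [0x8d, 0x7e, 0x62, 0x46, 0x8d, 0xab, 0x7d, 0x22]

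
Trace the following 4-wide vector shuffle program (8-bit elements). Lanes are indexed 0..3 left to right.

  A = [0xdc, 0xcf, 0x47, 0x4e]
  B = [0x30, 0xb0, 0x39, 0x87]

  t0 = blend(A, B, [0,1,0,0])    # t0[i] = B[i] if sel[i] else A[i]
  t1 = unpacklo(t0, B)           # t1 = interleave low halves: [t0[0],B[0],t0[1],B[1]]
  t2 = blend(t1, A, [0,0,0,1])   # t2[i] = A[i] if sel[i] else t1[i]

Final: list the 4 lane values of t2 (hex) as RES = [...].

RES = [ 0xdc  0x30  0xb0  0x4e ]

  t0: dc b0 47 4e
  t1: dc 30 b0 b0
  t2: dc 30 b0 4e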